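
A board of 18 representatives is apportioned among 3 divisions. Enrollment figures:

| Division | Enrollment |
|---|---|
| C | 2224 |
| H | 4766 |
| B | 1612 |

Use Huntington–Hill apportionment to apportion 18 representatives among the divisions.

With divisor 481: modified quotas C 4.624, H 9.909, B 3.351.
Geometric-mean thresholds: C √(4·5)=4.472, H √(9·10)=9.487, B √(3·4)=3.464.
Each quota rounded against its threshold gives C 5, H 10, B 3 (total 18).

C 5, H 10, B 3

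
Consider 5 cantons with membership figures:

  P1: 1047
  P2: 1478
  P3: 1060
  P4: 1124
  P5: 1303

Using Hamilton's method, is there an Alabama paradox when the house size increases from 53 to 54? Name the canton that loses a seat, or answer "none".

none

At 53 seats: P1 9, P2 13, P3 9, P4 10, P5 12.
At 54 seats: P1 9, P2 13, P3 10, P4 10, P5 12.
No canton's allocation decreased.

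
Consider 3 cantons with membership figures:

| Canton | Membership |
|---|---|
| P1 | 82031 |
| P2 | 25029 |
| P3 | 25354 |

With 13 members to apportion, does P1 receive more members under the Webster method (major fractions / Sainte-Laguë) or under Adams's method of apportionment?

Webster

Webster: P1 8, P2 2, P3 3.
Adams: P1 7, P2 3, P3 3.
P1 gets 8 under Webster and 7 under Adams.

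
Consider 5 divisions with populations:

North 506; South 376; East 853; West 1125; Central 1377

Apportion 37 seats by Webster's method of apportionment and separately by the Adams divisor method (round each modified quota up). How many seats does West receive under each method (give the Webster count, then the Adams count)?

Webster: North 4, South 3, East 8, West 10, Central 12.
Adams: North 5, South 4, East 7, West 9, Central 12.
West gets 10 under Webster and 9 under Adams.

10 and 9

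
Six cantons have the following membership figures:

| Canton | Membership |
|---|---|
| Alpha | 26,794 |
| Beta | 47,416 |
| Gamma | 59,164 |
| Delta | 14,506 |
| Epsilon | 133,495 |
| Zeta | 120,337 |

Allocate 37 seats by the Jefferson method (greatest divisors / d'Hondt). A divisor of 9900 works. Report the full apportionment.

Alpha 2; Beta 4; Gamma 5; Delta 1; Epsilon 13; Zeta 12

With modified divisor 9900: modified quotas Alpha 2.706, Beta 4.789, Gamma 5.976, Delta 1.465, Epsilon 13.484, Zeta 12.155.
Rounding down: Alpha 2, Beta 4, Gamma 5, Delta 1, Epsilon 13, Zeta 12 (total 37).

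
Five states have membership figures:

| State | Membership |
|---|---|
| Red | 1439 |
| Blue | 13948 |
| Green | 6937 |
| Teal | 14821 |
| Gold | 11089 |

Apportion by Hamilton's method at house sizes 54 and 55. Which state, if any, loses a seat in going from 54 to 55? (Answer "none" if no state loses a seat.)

Red

At 54 seats: Red 2, Blue 16, Green 8, Teal 16, Gold 12.
At 55 seats: Red 1, Blue 16, Green 8, Teal 17, Gold 13.
Red drops from 2 to 1.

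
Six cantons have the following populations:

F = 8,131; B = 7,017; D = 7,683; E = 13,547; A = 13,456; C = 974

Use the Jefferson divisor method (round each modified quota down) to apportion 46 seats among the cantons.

Standard divisor 50808/46 ≈ 1104.522; standard quotas: F 7.362, B 6.353, D 6.956, E 12.265, A 12.183, C 0.882.
Rounding down gives 7, 6, 6, 12, 12, 0 = 43 seats, so the divisor must be adjusted.
With modified divisor 1030: modified quotas F 7.894, B 6.813, D 7.459, E 13.152, A 13.064, C 0.946.
Rounding down: F 7, B 6, D 7, E 13, A 13, C 0 (total 46).

F 7; B 6; D 7; E 13; A 13; C 0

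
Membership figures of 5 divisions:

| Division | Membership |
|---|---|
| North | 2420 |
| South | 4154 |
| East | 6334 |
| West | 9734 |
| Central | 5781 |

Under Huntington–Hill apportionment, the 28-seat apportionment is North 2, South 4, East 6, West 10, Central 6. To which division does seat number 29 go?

North

Priority for the next seat is population ÷ (√(s·(s+1))).
Priorities: North 987.961, South 928.863, East 977.357, West 928.100, Central 892.028.
Highest priority: North.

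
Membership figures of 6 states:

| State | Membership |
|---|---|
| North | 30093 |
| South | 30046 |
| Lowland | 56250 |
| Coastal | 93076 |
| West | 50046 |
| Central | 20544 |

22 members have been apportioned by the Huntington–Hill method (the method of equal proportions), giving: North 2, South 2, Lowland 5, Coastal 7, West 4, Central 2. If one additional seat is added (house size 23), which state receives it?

Priority for the next seat is population ÷ (√(s·(s+1))).
Priorities: North 12285.416, South 12266.228, Lowland 10269.798, Coastal 12437.804, West 11190.626, Central 8387.053.
Highest priority: Coastal.

Coastal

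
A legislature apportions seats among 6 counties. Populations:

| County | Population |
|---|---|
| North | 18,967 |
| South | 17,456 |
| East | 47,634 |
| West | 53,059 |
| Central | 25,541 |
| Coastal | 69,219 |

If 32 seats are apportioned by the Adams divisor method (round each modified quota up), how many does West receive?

Standard divisor 231876/32 ≈ 7246.125; standard quotas: North 2.618, South 2.409, East 6.574, West 7.322, Central 3.525, Coastal 9.553.
Rounding up gives 3, 3, 7, 8, 4, 10 = 35 seats, so the divisor must be adjusted.
With modified divisor 8200: modified quotas North 2.313, South 2.129, East 5.809, West 6.471, Central 3.115, Coastal 8.441.
Rounding up: North 3, South 3, East 6, West 7, Central 4, Coastal 9 (total 32).
West receives 7.

7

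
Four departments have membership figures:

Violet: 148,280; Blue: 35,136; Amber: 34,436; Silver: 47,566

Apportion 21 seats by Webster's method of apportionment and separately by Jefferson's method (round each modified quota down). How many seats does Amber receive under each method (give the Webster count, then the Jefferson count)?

Webster: Violet 11, Blue 3, Amber 3, Silver 4.
Jefferson: Violet 12, Blue 3, Amber 2, Silver 4.
Amber gets 3 under Webster and 2 under Jefferson.

3 and 2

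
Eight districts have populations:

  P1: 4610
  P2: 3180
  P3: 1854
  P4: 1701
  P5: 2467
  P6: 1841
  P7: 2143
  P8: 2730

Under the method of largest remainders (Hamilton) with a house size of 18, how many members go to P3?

2

Total 20526; standard divisor 20526/18 ≈ 1140.333.
Standard quotas: P1 4.043, P2 2.789, P3 1.626, P4 1.492, P5 2.163, P6 1.614, P7 1.879, P8 2.394.
Lower quotas: P1 4, P2 2, P3 1, P4 1, P5 2, P6 1, P7 1, P8 2 (sum 14, leaving 4 seats).
Remainders in descending order: P7 0.879, P2 0.789, P3 0.626, P6 0.614, P4 0.492, P8 0.394, P5 0.163, P1 0.043.
Largest remainders: P7, P2, P3, P6 receive the extra seats.
P3 receives 2.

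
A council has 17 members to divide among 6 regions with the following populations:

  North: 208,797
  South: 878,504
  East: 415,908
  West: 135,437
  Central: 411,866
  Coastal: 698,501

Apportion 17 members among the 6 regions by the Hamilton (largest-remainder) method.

North 1, South 5, East 3, West 1, Central 3, Coastal 4

The standard divisor is 2749013/17 ≈ 161706.647.
Standard quotas: North 1.2912, South 5.4327, East 2.5720, West 0.8375, Central 2.5470, Coastal 4.3196.
Lower quotas: North 1, South 5, East 2, West 0, Central 2, Coastal 4 (sum 14, leaving 3 seats).
Remainders in descending order: West 0.8375, East 0.5720, Central 0.5470, South 0.4327, Coastal 0.3196, North 0.2912.
The surplus seats go to West, East, Central.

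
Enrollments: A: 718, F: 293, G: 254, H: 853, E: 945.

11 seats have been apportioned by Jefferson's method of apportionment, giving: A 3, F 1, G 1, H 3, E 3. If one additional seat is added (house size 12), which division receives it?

E

Priority for the next seat is population ÷ (current seats + 1).
Priorities: A 179.500, F 146.500, G 127.000, H 213.250, E 236.250.
Highest priority: E.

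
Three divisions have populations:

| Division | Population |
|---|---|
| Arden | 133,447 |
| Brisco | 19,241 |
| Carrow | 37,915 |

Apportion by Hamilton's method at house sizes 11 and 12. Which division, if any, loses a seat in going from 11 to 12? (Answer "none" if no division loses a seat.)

At 11 seats: Arden 8, Brisco 1, Carrow 2.
At 12 seats: Arden 9, Brisco 1, Carrow 2.
No division's allocation decreased.

none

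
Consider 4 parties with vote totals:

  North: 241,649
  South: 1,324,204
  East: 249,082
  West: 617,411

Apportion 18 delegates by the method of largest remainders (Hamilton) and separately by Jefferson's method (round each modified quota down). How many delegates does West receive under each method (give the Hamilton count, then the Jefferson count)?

Hamilton: North 2, South 10, East 2, West 4.
Jefferson: North 1, South 10, East 2, West 5.
West gets 4 under Hamilton and 5 under Jefferson.

4 and 5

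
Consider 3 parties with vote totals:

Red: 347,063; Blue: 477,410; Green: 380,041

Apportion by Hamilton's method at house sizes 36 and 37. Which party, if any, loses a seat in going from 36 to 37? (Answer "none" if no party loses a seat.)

Red

At 36 seats: Red 11, Blue 14, Green 11.
At 37 seats: Red 10, Blue 15, Green 12.
Red drops from 11 to 10.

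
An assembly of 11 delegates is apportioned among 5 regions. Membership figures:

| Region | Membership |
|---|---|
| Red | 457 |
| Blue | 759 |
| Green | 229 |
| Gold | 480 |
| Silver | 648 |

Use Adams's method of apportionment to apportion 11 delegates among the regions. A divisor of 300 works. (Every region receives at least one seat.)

With modified divisor 300: modified quotas Red 1.523, Blue 2.530, Green 0.763, Gold 1.600, Silver 2.160.
Rounding up: Red 2, Blue 3, Green 1, Gold 2, Silver 3 (total 11).

Red: 2, Blue: 3, Green: 1, Gold: 2, Silver: 3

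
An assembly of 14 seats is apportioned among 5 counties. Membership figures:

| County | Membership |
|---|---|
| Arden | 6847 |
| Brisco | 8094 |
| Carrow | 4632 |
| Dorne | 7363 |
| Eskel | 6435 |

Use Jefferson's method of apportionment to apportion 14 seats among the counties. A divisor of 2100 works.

With modified divisor 2100: modified quotas Arden 3.260, Brisco 3.854, Carrow 2.206, Dorne 3.506, Eskel 3.064.
Rounding down: Arden 3, Brisco 3, Carrow 2, Dorne 3, Eskel 3 (total 14).

Arden: 3, Brisco: 3, Carrow: 2, Dorne: 3, Eskel: 3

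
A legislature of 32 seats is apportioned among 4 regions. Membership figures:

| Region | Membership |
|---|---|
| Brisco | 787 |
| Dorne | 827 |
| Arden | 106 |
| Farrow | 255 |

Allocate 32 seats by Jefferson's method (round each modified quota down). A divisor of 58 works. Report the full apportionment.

Brisco: 13, Dorne: 14, Arden: 1, Farrow: 4

With modified divisor 58: modified quotas Brisco 13.569, Dorne 14.259, Arden 1.828, Farrow 4.397.
Rounding down: Brisco 13, Dorne 14, Arden 1, Farrow 4 (total 32).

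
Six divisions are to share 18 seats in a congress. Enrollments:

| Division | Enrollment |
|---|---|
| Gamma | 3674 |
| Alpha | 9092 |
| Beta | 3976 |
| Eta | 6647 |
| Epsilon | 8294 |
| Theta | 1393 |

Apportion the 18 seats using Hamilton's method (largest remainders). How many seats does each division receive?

Gamma 2, Alpha 5, Beta 2, Eta 4, Epsilon 4, Theta 1

Standard divisor: 33076 ÷ 18 ≈ 1837.556.
Standard quotas: Gamma 1.9994, Alpha 4.9479, Beta 2.1637, Eta 3.6173, Epsilon 4.5136, Theta 0.7581.
Lower quotas: Gamma 1, Alpha 4, Beta 2, Eta 3, Epsilon 4, Theta 0 (sum 14, leaving 4 seats).
Remainders in descending order: Gamma 0.9994, Alpha 0.9479, Theta 0.7581, Eta 0.6173, Epsilon 0.5136, Beta 0.1637.
The surplus seats go to Gamma, Alpha, Theta, Eta.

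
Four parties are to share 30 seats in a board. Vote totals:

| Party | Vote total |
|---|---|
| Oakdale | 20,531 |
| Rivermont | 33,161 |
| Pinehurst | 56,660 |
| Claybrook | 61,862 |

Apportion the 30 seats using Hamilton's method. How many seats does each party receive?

The standard divisor is 172214/30 ≈ 5740.467.
Standard quotas: Oakdale 3.5765, Rivermont 5.7767, Pinehurst 9.8703, Claybrook 10.7765.
Lower quotas: Oakdale 3, Rivermont 5, Pinehurst 9, Claybrook 10 (sum 27, leaving 3 seats).
Remainders in descending order: Pinehurst 0.8703, Rivermont 0.7767, Claybrook 0.7765, Oakdale 0.5765.
The surplus seats go to Pinehurst, Rivermont, Claybrook.

Oakdale=3, Rivermont=6, Pinehurst=10, Claybrook=11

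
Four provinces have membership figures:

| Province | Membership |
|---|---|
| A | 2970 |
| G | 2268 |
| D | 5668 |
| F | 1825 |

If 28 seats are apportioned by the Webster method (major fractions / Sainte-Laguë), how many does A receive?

Standard divisor 12731/28 ≈ 454.679; standard quotas: A 6.532, G 4.988, D 12.466, F 4.014.
Rounding to the nearest integer gives A 7, G 5, D 12, F 4 — total 28, matching the house size, so no adjustment is needed.
A receives 7.

7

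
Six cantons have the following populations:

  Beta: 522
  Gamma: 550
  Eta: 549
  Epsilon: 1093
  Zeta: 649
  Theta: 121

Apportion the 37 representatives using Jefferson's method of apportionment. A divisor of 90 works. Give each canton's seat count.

With modified divisor 90: modified quotas Beta 5.800, Gamma 6.111, Eta 6.100, Epsilon 12.144, Zeta 7.211, Theta 1.344.
Rounding down: Beta 5, Gamma 6, Eta 6, Epsilon 12, Zeta 7, Theta 1 (total 37).

Beta 5; Gamma 6; Eta 6; Epsilon 12; Zeta 7; Theta 1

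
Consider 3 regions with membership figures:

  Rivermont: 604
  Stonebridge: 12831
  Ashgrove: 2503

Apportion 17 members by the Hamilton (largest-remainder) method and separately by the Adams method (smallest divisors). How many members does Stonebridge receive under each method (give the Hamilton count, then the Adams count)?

Hamilton: Rivermont 0, Stonebridge 14, Ashgrove 3.
Adams: Rivermont 1, Stonebridge 13, Ashgrove 3.
Stonebridge gets 14 under Hamilton and 13 under Adams.

14 and 13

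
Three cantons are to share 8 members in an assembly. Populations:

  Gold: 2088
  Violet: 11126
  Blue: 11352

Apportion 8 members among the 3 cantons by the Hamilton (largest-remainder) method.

Standard divisor: 24566 ÷ 8 ≈ 3070.75.
Standard quotas: Gold 0.6800, Violet 3.6232, Blue 3.6968.
Lower quotas: Gold 0, Violet 3, Blue 3 (sum 6, leaving 2 seats).
Remainders in descending order: Blue 0.6968, Gold 0.6800, Violet 0.6232.
The surplus seats go to Blue, Gold.

Gold 1, Violet 3, Blue 4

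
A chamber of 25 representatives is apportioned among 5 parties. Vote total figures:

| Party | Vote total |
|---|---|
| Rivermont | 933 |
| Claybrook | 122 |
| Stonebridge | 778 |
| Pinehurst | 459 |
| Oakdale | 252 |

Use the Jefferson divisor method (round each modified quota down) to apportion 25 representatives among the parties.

Rivermont 10; Claybrook 1; Stonebridge 8; Pinehurst 4; Oakdale 2

Standard divisor 2544/25 ≈ 101.76; standard quotas: Rivermont 9.169, Claybrook 1.199, Stonebridge 7.645, Pinehurst 4.511, Oakdale 2.476.
Rounding down gives 9, 1, 7, 4, 2 = 23 seats, so the divisor must be adjusted.
With modified divisor 93: modified quotas Rivermont 10.032, Claybrook 1.312, Stonebridge 8.366, Pinehurst 4.935, Oakdale 2.710.
Rounding down: Rivermont 10, Claybrook 1, Stonebridge 8, Pinehurst 4, Oakdale 2 (total 25).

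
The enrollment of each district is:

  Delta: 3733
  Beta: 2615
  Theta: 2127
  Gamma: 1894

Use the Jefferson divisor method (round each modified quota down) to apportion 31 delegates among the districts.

Standard divisor 10369/31 ≈ 334.484; standard quotas: Delta 11.160, Beta 7.818, Theta 6.359, Gamma 5.662.
Rounding down gives 11, 7, 6, 5 = 29 seats, so the divisor must be adjusted.
With modified divisor 313: modified quotas Delta 11.927, Beta 8.355, Theta 6.796, Gamma 6.051.
Rounding down: Delta 11, Beta 8, Theta 6, Gamma 6 (total 31).

Delta=11, Beta=8, Theta=6, Gamma=6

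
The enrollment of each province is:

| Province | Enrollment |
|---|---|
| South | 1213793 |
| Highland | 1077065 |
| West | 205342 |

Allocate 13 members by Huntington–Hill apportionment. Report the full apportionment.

South 6, Highland 6, West 1

With divisor 191968: modified quotas South 6.323, Highland 5.611, West 1.070.
Geometric-mean thresholds: South √(6·7)=6.481, Highland √(5·6)=5.477, West √(1·2)=1.414.
Each quota rounded against its threshold gives South 6, Highland 6, West 1 (total 13).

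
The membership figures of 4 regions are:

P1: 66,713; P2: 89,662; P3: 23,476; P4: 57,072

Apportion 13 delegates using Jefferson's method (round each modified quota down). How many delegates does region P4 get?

Standard divisor 236923/13 ≈ 18224.846; standard quotas: P1 3.661, P2 4.920, P3 1.288, P4 3.132.
Rounding down gives 3, 4, 1, 3 = 11 seats, so the divisor must be adjusted.
With modified divisor 15800: modified quotas P1 4.222, P2 5.675, P3 1.486, P4 3.612.
Rounding down: P1 4, P2 5, P3 1, P4 3 (total 13).
P4 receives 3.

3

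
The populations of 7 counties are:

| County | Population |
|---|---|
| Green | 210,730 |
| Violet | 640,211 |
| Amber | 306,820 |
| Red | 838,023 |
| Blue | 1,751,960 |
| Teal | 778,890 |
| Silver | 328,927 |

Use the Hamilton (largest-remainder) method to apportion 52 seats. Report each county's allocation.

Green 2; Violet 7; Amber 3; Red 9; Blue 19; Teal 8; Silver 4

The standard divisor is 4855561/52 ≈ 93376.173.
Standard quotas: Green 2.2568, Violet 6.8563, Amber 3.2858, Red 8.9747, Blue 18.7624, Teal 8.3414, Silver 3.5226.
Lower quotas: Green 2, Violet 6, Amber 3, Red 8, Blue 18, Teal 8, Silver 3 (sum 48, leaving 4 seats).
Remainders in descending order: Red 0.9747, Violet 0.8563, Blue 0.7624, Silver 0.5226, Teal 0.3414, Amber 0.2858, Green 0.2568.
The surplus seats go to Red, Violet, Blue, Silver.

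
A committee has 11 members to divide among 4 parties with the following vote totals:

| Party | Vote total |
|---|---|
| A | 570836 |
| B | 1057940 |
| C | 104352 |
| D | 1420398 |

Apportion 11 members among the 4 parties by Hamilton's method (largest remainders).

A 2, B 4, C 0, D 5

The standard divisor is 3153526/11 ≈ 286684.182.
Standard quotas: A 1.9912, B 3.6903, C 0.3640, D 4.9546.
Lower quotas: A 1, B 3, C 0, D 4 (sum 8, leaving 3 seats).
Remainders in descending order: A 0.9912, D 0.9546, B 0.6903, C 0.3640.
Largest remainders: A, D, B receive the extra seats.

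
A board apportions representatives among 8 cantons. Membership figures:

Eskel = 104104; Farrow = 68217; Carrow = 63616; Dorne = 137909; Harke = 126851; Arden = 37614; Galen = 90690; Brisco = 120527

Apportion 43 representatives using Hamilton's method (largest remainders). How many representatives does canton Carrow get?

The standard divisor is 749528/43 ≈ 17430.884.
Standard quotas: Eskel 5.9724, Farrow 3.9136, Carrow 3.6496, Dorne 7.9118, Harke 7.2774, Arden 2.1579, Galen 5.2028, Brisco 6.9146.
Lower quotas: Eskel 5, Farrow 3, Carrow 3, Dorne 7, Harke 7, Arden 2, Galen 5, Brisco 6 (sum 38, leaving 5 seats).
Remainders in descending order: Eskel 0.9724, Brisco 0.9146, Farrow 0.9136, Dorne 0.9118, Carrow 0.6496, Harke 0.2774, Galen 0.2028, Arden 0.1579.
The surplus seats go to Eskel, Brisco, Farrow, Dorne, Carrow.
Carrow receives 4.

4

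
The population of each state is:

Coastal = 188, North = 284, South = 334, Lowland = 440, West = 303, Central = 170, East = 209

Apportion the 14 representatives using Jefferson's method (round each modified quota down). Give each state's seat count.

Standard divisor 1928/14 ≈ 137.714; standard quotas: Coastal 1.365, North 2.062, South 2.425, Lowland 3.195, West 2.200, Central 1.234, East 1.518.
Rounding down gives 1, 2, 2, 3, 2, 1, 1 = 12 seats, so the divisor must be adjusted.
With modified divisor 107: modified quotas Coastal 1.757, North 2.654, South 3.121, Lowland 4.112, West 2.832, Central 1.589, East 1.953.
Rounding down: Coastal 1, North 2, South 3, Lowland 4, West 2, Central 1, East 1 (total 14).

Coastal=1, North=2, South=3, Lowland=4, West=2, Central=1, East=1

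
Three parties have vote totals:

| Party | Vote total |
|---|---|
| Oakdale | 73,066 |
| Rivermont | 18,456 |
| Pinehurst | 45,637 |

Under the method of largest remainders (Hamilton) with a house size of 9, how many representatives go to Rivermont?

Total 137159; standard divisor 137159/9 ≈ 15239.889.
Standard quotas: Oakdale 4.7944, Rivermont 1.2110, Pinehurst 2.9946.
Lower quotas: Oakdale 4, Rivermont 1, Pinehurst 2 (sum 7, leaving 2 seats).
Remainders in descending order: Pinehurst 0.9946, Oakdale 0.7944, Rivermont 0.2110.
Largest remainders: Pinehurst, Oakdale receive the extra seats.
Rivermont receives 1.

1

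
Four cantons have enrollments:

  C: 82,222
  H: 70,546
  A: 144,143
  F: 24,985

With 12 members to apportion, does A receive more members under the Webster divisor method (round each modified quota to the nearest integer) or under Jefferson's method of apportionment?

Jefferson

Webster: C 3, H 3, A 5, F 1.
Jefferson: C 3, H 2, A 6, F 1.
A gets 5 under Webster and 6 under Jefferson.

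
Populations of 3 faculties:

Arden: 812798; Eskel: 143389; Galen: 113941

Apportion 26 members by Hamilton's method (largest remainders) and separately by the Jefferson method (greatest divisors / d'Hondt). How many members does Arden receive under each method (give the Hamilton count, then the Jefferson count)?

Hamilton: Arden 20, Eskel 3, Galen 3.
Jefferson: Arden 21, Eskel 3, Galen 2.
Arden gets 20 under Hamilton and 21 under Jefferson.

20 and 21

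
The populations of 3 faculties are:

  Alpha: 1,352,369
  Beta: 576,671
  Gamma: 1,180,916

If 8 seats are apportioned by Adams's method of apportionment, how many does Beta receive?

Standard divisor 3109956/8 ≈ 388744.5; standard quotas: Alpha 3.479, Beta 1.483, Gamma 3.038.
Rounding up gives 4, 2, 4 = 10 seats, so the divisor must be adjusted.
With modified divisor 513700: modified quotas Alpha 2.633, Beta 1.123, Gamma 2.299.
Rounding up: Alpha 3, Beta 2, Gamma 3 (total 8).
Beta receives 2.

2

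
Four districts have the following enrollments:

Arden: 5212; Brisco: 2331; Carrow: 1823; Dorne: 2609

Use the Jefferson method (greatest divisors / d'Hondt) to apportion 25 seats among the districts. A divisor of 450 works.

With modified divisor 450: modified quotas Arden 11.582, Brisco 5.180, Carrow 4.051, Dorne 5.798.
Rounding down: Arden 11, Brisco 5, Carrow 4, Dorne 5 (total 25).

Arden=11, Brisco=5, Carrow=4, Dorne=5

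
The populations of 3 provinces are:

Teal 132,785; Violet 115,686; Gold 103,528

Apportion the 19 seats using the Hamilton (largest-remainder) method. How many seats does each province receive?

Standard divisor: 351999 ÷ 19 ≈ 18526.263.
Standard quotas: Teal 7.1674, Violet 6.2444, Gold 5.5882.
Lower quotas: Teal 7, Violet 6, Gold 5 (sum 18, leaving 1 seat).
Remainders in descending order: Gold 0.5882, Violet 0.2444, Teal 0.1674.
Largest remainder: Gold receives the extra seat.

Teal: 7, Violet: 6, Gold: 6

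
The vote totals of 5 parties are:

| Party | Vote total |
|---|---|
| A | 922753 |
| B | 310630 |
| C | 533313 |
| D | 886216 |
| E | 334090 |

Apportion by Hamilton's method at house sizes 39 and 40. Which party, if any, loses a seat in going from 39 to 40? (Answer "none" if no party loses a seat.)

none

At 39 seats: A 12, B 4, C 7, D 12, E 4.
At 40 seats: A 12, B 4, C 7, D 12, E 5.
No party's allocation decreased.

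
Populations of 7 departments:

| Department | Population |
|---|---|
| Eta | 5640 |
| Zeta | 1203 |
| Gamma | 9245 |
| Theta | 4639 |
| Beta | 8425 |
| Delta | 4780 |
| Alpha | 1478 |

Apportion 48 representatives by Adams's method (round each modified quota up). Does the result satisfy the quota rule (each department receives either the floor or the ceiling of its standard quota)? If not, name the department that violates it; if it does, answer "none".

Standard quotas: Eta 7.645, Zeta 1.631, Gamma 12.532, Theta 6.288, Beta 11.421, Delta 6.480, Alpha 2.004.
Adams allocation: Eta 8, Zeta 2, Gamma 12, Theta 6, Beta 11, Delta 7, Alpha 2.
Every allocation lies between the lower and upper quota.

none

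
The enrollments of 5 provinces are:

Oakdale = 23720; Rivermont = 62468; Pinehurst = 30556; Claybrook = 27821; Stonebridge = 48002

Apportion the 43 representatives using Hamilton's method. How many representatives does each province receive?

Total 192567; standard divisor 192567/43 ≈ 4478.302.
Standard quotas: Oakdale 5.2966, Rivermont 13.9490, Pinehurst 6.8231, Claybrook 6.2124, Stonebridge 10.7188.
Lower quotas: Oakdale 5, Rivermont 13, Pinehurst 6, Claybrook 6, Stonebridge 10 (sum 40, leaving 3 seats).
Remainders in descending order: Rivermont 0.9490, Pinehurst 0.8231, Stonebridge 0.7188, Oakdale 0.2966, Claybrook 0.2124.
Largest remainders: Rivermont, Pinehurst, Stonebridge receive the extra seats.

Oakdale 5; Rivermont 14; Pinehurst 7; Claybrook 6; Stonebridge 11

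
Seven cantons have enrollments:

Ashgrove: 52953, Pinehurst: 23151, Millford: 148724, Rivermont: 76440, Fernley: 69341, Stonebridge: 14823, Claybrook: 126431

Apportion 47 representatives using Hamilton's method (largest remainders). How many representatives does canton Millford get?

Total 511863; standard divisor 511863/47 ≈ 10890.702.
Standard quotas: Ashgrove 4.8622, Pinehurst 2.1258, Millford 13.6561, Rivermont 7.0188, Fernley 6.3670, Stonebridge 1.3611, Claybrook 11.6091.
Lower quotas: Ashgrove 4, Pinehurst 2, Millford 13, Rivermont 7, Fernley 6, Stonebridge 1, Claybrook 11 (sum 44, leaving 3 seats).
Remainders in descending order: Ashgrove 0.8622, Millford 0.6561, Claybrook 0.6091, Fernley 0.3670, Stonebridge 0.3611, Pinehurst 0.1258, Rivermont 0.0188.
Largest remainders: Ashgrove, Millford, Claybrook receive the extra seats.
Millford receives 14.

14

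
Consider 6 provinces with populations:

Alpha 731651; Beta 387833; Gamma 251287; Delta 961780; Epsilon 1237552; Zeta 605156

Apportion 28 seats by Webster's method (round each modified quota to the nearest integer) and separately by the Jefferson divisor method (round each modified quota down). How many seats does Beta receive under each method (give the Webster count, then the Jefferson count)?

Webster: Alpha 5, Beta 3, Gamma 2, Delta 6, Epsilon 8, Zeta 4.
Jefferson: Alpha 5, Beta 2, Gamma 1, Delta 7, Epsilon 9, Zeta 4.
Beta gets 3 under Webster and 2 under Jefferson.

3 and 2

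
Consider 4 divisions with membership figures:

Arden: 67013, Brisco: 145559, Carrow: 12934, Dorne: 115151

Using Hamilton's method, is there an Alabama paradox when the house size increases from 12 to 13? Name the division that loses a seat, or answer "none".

Carrow

At 12 seats: Arden 2, Brisco 5, Carrow 1, Dorne 4.
At 13 seats: Arden 3, Brisco 6, Carrow 0, Dorne 4.
Carrow drops from 1 to 0.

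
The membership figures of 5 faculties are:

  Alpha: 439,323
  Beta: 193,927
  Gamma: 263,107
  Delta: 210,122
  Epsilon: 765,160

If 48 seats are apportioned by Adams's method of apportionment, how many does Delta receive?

6

Standard divisor 1871639/48 ≈ 38992.479; standard quotas: Alpha 11.267, Beta 4.973, Gamma 6.748, Delta 5.389, Epsilon 19.623.
Rounding up gives 12, 5, 7, 6, 20 = 50 seats, so the divisor must be adjusted.
With modified divisor 41100: modified quotas Alpha 10.689, Beta 4.718, Gamma 6.402, Delta 5.112, Epsilon 18.617.
Rounding up: Alpha 11, Beta 5, Gamma 7, Delta 6, Epsilon 19 (total 48).
Delta receives 6.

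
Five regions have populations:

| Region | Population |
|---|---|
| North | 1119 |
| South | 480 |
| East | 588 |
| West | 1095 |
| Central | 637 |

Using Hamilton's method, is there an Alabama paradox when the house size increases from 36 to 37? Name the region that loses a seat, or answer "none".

South

At 36 seats: North 10, South 5, East 5, West 10, Central 6.
At 37 seats: North 11, South 4, East 6, West 10, Central 6.
South drops from 5 to 4.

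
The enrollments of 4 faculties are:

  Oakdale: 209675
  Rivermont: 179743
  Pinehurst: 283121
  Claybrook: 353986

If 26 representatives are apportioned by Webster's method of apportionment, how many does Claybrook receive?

9

Standard divisor 1026525/26 ≈ 39481.731; standard quotas: Oakdale 5.311, Rivermont 4.553, Pinehurst 7.171, Claybrook 8.966.
Rounding to the nearest integer gives Oakdale 5, Rivermont 5, Pinehurst 7, Claybrook 9 — total 26, matching the house size, so no adjustment is needed.
Claybrook receives 9.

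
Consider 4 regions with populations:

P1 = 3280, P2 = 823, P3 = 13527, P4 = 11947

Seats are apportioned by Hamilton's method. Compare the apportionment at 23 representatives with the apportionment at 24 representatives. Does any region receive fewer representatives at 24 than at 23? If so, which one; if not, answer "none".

P1

At 23 seats: P1 3, P2 1, P3 10, P4 9.
At 24 seats: P1 2, P2 1, P3 11, P4 10.
P1 drops from 3 to 2.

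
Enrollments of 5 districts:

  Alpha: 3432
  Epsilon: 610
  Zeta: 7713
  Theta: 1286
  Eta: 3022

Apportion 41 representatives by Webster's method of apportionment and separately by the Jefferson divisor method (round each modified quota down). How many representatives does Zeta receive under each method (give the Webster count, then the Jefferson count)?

19 and 20

Webster: Alpha 9, Epsilon 2, Zeta 19, Theta 3, Eta 8.
Jefferson: Alpha 9, Epsilon 1, Zeta 20, Theta 3, Eta 8.
Zeta gets 19 under Webster and 20 under Jefferson.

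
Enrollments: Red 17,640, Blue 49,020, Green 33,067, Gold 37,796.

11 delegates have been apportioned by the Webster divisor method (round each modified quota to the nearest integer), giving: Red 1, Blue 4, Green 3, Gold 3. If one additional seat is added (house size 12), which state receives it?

Red

Priority for the next seat is population ÷ (current seats + 0.5).
Priorities: Red 11760.000, Blue 10893.333, Green 9447.714, Gold 10798.857.
Highest priority: Red.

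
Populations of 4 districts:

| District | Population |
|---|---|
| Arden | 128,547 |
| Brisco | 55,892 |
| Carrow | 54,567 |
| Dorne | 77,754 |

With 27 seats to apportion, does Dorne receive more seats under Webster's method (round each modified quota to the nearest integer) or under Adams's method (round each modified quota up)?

Adams

Webster: Arden 11, Brisco 5, Carrow 5, Dorne 6.
Adams: Arden 10, Brisco 5, Carrow 5, Dorne 7.
Dorne gets 6 under Webster and 7 under Adams.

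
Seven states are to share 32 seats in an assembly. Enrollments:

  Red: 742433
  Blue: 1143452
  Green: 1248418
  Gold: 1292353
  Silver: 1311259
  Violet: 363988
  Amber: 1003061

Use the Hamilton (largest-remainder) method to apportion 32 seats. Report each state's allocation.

The standard divisor is 7104964/32 ≈ 222030.125.
Standard quotas: Red 3.3438, Blue 5.1500, Green 5.6227, Gold 5.8206, Silver 5.9058, Violet 1.6394, Amber 4.5177.
Lower quotas: Red 3, Blue 5, Green 5, Gold 5, Silver 5, Violet 1, Amber 4 (sum 28, leaving 4 seats).
Remainders in descending order: Silver 0.9058, Gold 0.8206, Violet 0.6394, Green 0.6227, Amber 0.5177, Red 0.3438, Blue 0.1500.
Largest remainders: Silver, Gold, Violet, Green receive the extra seats.

Red: 3, Blue: 5, Green: 6, Gold: 6, Silver: 6, Violet: 2, Amber: 4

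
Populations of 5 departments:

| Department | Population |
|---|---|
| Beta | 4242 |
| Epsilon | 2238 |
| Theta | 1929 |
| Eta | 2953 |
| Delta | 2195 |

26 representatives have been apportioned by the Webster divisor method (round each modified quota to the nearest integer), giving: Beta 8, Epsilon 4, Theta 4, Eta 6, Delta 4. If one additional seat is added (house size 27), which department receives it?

Priority for the next seat is population ÷ (current seats + 0.5).
Priorities: Beta 499.059, Epsilon 497.333, Theta 428.667, Eta 454.308, Delta 487.778.
Highest priority: Beta.

Beta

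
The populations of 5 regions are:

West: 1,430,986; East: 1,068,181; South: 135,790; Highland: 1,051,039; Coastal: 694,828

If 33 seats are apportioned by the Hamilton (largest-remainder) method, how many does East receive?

Standard divisor: 4380824 ÷ 33 ≈ 132752.242.
Standard quotas: West 10.7794, East 8.0464, South 1.0229, Highland 7.9173, Coastal 5.2340.
Lower quotas: West 10, East 8, South 1, Highland 7, Coastal 5 (sum 31, leaving 2 seats).
Remainders in descending order: Highland 0.9173, West 0.7794, Coastal 0.2340, East 0.0464, South 0.0229.
The surplus seats go to Highland, West.
East receives 8.

8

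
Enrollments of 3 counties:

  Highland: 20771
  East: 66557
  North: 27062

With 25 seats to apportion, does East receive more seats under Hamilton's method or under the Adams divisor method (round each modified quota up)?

Hamilton: Highland 4, East 15, North 6.
Adams: Highland 5, East 14, North 6.
East gets 15 under Hamilton and 14 under Adams.

Hamilton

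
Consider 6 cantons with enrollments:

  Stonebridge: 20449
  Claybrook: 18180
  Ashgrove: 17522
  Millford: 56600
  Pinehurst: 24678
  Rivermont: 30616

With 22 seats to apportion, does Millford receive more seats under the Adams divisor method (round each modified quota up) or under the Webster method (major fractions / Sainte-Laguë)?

Webster

Adams: Stonebridge 3, Claybrook 3, Ashgrove 2, Millford 7, Pinehurst 3, Rivermont 4.
Webster: Stonebridge 3, Claybrook 2, Ashgrove 2, Millford 8, Pinehurst 3, Rivermont 4.
Millford gets 7 under Adams and 8 under Webster.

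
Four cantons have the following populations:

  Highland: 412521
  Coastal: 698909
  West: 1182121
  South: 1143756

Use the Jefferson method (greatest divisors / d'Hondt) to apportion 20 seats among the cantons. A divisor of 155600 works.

Highland=2, Coastal=4, West=7, South=7

With modified divisor 155600: modified quotas Highland 2.651, Coastal 4.492, West 7.597, South 7.351.
Rounding down: Highland 2, Coastal 4, West 7, South 7 (total 20).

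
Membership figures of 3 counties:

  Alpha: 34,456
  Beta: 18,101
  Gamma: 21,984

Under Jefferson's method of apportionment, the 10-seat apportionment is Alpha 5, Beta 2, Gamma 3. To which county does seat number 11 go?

Beta

Priority for the next seat is population ÷ (current seats + 1).
Priorities: Alpha 5742.667, Beta 6033.667, Gamma 5496.000.
Highest priority: Beta.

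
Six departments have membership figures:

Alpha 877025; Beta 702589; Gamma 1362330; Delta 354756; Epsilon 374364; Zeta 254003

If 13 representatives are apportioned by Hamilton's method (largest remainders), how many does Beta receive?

Total 3925067; standard divisor 3925067/13 ≈ 301928.231.
Standard quotas: Alpha 2.9047, Beta 2.3270, Gamma 4.5121, Delta 1.1750, Epsilon 1.2399, Zeta 0.8413.
Lower quotas: Alpha 2, Beta 2, Gamma 4, Delta 1, Epsilon 1, Zeta 0 (sum 10, leaving 3 seats).
Remainders in descending order: Alpha 0.9047, Zeta 0.8413, Gamma 0.5121, Beta 0.3270, Epsilon 0.2399, Delta 0.1750.
The surplus seats go to Alpha, Zeta, Gamma.
Beta receives 2.

2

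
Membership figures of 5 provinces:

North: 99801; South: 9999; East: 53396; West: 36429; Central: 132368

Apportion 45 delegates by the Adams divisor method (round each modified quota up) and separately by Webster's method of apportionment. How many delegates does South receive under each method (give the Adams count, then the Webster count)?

Adams: North 13, South 2, East 7, West 5, Central 18.
Webster: North 14, South 1, East 7, West 5, Central 18.
South gets 2 under Adams and 1 under Webster.

2 and 1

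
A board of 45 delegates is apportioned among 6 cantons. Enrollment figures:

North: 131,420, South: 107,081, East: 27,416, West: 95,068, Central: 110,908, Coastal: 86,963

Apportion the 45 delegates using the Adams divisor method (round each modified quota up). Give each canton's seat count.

Standard divisor 558856/45 ≈ 12419.022; standard quotas: North 10.582, South 8.622, East 2.208, West 7.655, Central 8.930, Coastal 7.002.
Rounding up gives 11, 9, 3, 8, 9, 8 = 48 seats, so the divisor must be adjusted.
With modified divisor 13500: modified quotas North 9.735, South 7.932, East 2.031, West 7.042, Central 8.215, Coastal 6.442.
Rounding up: North 10, South 8, East 3, West 8, Central 9, Coastal 7 (total 45).

North 10; South 8; East 3; West 8; Central 9; Coastal 7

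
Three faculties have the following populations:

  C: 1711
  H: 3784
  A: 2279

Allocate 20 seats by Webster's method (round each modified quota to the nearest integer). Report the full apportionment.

C: 4, H: 10, A: 6

Standard divisor 7774/20 ≈ 388.7; standard quotas: C 4.402, H 9.735, A 5.863.
Rounding to the nearest integer gives C 4, H 10, A 6 — total 20, matching the house size, so no adjustment is needed.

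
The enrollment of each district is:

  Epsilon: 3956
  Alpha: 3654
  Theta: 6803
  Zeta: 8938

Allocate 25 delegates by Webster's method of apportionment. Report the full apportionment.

Epsilon=4, Alpha=4, Theta=7, Zeta=10

Standard divisor 23351/25 ≈ 934.04; standard quotas: Epsilon 4.235, Alpha 3.912, Theta 7.283, Zeta 9.569.
Rounding to the nearest integer gives Epsilon 4, Alpha 4, Theta 7, Zeta 10 — total 25, matching the house size, so no adjustment is needed.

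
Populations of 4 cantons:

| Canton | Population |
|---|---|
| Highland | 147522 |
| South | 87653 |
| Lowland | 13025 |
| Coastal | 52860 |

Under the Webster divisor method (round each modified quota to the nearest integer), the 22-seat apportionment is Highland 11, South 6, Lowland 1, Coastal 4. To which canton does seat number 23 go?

South

Priority for the next seat is population ÷ (current seats + 0.5).
Priorities: Highland 12828.000, South 13485.077, Lowland 8683.333, Coastal 11746.667.
Highest priority: South.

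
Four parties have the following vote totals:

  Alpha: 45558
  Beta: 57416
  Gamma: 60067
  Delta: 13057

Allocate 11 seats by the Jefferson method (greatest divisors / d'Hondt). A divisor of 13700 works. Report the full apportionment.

Alpha=3; Beta=4; Gamma=4; Delta=0

With modified divisor 13700: modified quotas Alpha 3.325, Beta 4.191, Gamma 4.384, Delta 0.953.
Rounding down: Alpha 3, Beta 4, Gamma 4, Delta 0 (total 11).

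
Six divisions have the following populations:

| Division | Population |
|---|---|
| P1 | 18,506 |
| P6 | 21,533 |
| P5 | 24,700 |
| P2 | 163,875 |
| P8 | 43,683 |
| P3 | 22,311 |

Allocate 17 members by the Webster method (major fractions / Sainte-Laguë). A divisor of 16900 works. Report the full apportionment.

With modified divisor 16900: modified quotas P1 1.095, P6 1.274, P5 1.462, P2 9.697, P8 2.585, P3 1.320.
Rounding to the nearest integer: P1 1, P6 1, P5 1, P2 10, P8 3, P3 1 (total 17).

P1 1, P6 1, P5 1, P2 10, P8 3, P3 1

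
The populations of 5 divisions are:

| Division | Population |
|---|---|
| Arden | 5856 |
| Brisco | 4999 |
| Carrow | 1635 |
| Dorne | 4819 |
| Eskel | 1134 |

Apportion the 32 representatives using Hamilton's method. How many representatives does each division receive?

Total 18443; standard divisor 18443/32 ≈ 576.344.
Standard quotas: Arden 10.1606, Brisco 8.6736, Carrow 2.8368, Dorne 8.3613, Eskel 1.9676.
Lower quotas: Arden 10, Brisco 8, Carrow 2, Dorne 8, Eskel 1 (sum 29, leaving 3 seats).
Remainders in descending order: Eskel 0.9676, Carrow 0.8368, Brisco 0.6736, Dorne 0.3613, Arden 0.1606.
Largest remainders: Eskel, Carrow, Brisco receive the extra seats.

Arden: 10, Brisco: 9, Carrow: 3, Dorne: 8, Eskel: 2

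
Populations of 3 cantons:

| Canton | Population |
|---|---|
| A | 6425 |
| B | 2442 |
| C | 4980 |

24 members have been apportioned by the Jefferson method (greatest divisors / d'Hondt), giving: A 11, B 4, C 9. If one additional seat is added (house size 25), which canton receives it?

Priority for the next seat is population ÷ (current seats + 1).
Priorities: A 535.417, B 488.400, C 498.000.
Highest priority: A.

A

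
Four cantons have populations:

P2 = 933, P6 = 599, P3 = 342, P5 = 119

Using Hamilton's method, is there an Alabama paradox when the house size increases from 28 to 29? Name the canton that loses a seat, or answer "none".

none

At 28 seats: P2 13, P6 8, P3 5, P5 2.
At 29 seats: P2 13, P6 9, P3 5, P5 2.
No canton's allocation decreased.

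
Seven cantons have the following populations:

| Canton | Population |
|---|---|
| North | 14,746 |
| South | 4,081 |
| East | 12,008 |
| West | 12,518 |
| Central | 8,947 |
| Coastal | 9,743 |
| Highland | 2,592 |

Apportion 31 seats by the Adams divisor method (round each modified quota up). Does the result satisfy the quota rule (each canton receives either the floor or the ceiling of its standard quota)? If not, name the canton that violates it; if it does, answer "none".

none

Standard quotas: North 7.072, South 1.957, East 5.759, West 6.004, Central 4.291, Coastal 4.673, Highland 1.243.
Adams allocation: North 7, South 2, East 5, West 6, Central 4, Coastal 5, Highland 2.
Every allocation lies between the lower and upper quota.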